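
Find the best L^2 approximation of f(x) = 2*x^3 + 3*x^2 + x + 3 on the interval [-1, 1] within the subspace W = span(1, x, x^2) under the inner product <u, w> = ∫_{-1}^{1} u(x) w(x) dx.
g(x) = 3*x^2 + 11*x/5 + 3

The best approximation g ∈ W is the orthogonal projection of f onto W. Writing g = a_0 + a_1 x + a_2 x^2, the coefficients solve the normal equations G · a = b where
  G_{ij} = <φ_i, φ_j> and b_i = <f, φ_i>, with φ_0 = 1, φ_1 = x, φ_2 = x^2.
G =
  [2, 0, 2/3]
  [0, 2/3, 0]
  [2/3, 0, 2/5],
b = (8, 22/15, 16/5).
Solving gives a_0 = 3, a_1 = 11/5, a_2 = 3, so
  g(x) = 3*x^2 + 11*x/5 + 3.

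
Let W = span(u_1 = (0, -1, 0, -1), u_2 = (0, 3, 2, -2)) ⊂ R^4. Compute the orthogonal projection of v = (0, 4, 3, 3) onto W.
proj_W(v) = (0, 158/33, 34/33, 73/33)

Set up U = [u_1 | ... | u_2] ∈ R^(4×2). The projector onto W = col(U) is P = U (U^T U)^(-1) U^T.
Compute U^T U =
  [2, -1]
  [-1, 17],
and U^T v = (-7, 12).
Solve U^T U · c = U^T v for the coefficients: c = (-107/33, 17/33). The projection is proj_W(v) = U c.
Check: (v - proj_W(v)) · u_1 = 0  (should be 0).
Check: (v - proj_W(v)) · u_2 = 0  (should be 0).
Result: proj_W(v) = (0, 158/33, 34/33, 73/33).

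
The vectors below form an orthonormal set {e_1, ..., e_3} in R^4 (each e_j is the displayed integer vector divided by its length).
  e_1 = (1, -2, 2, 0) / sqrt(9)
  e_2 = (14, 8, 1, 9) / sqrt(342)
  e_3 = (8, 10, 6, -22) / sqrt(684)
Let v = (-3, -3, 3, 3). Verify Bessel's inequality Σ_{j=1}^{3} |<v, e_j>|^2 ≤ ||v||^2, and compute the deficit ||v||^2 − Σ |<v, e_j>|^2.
Σ |<v, e_j>|^2 = 28; ||v||^2 = 36; deficit = 8

Write each e_j = u_j / sqrt(<u_j, u_j>) where u_j is the displayed integer vector. Then <v, e_j> = <v, u_j> / sqrt(<u_j, u_j>), so |<v, e_j>|^2 = <v, u_j>^2 / <u_j, u_j>.
Coefficients: <v, e_1> = 9/sqrt(9), <v, e_2> = -36/sqrt(342), <v, e_3> = -102/sqrt(684).
Square and sum: Σ |<v, e_j>|^2 = 28.
Compute ||v||^2 = v·v = 36.
Deficit = 36 − 28 = 8 ≥ 0, confirming Bessel's inequality. (The deficit equals ||v − Σ <v,e_j> e_j||^2, the squared distance from v to span{e_j}.)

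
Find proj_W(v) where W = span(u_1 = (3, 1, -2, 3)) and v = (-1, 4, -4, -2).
proj_W(v) = (9/23, 3/23, -6/23, 9/23)

Set up U = [u_1 | ... | u_1] ∈ R^(4×1). The projector onto W = col(U) is P = U (U^T U)^(-1) U^T.
Compute U^T U =
  [23],
and U^T v = (3).
Solve U^T U · c = U^T v for the coefficients: c = (3/23). The projection is proj_W(v) = U c.
Check: (v - proj_W(v)) · u_1 = 0  (should be 0).
Result: proj_W(v) = (9/23, 3/23, -6/23, 9/23).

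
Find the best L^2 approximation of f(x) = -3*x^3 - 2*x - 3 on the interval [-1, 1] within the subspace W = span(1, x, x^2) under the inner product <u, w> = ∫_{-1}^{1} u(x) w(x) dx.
g(x) = -19*x/5 - 3

The best approximation g ∈ W is the orthogonal projection of f onto W. Writing g = a_0 + a_1 x + a_2 x^2, the coefficients solve the normal equations G · a = b where
  G_{ij} = <φ_i, φ_j> and b_i = <f, φ_i>, with φ_0 = 1, φ_1 = x, φ_2 = x^2.
G =
  [2, 0, 2/3]
  [0, 2/3, 0]
  [2/3, 0, 2/5],
b = (-6, -38/15, -2).
Solving gives a_0 = -3, a_1 = -19/5, a_2 = 0, so
  g(x) = -19*x/5 - 3.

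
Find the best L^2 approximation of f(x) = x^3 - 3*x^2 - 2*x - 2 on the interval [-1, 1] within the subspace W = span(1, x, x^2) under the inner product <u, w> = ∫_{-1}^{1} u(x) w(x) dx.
g(x) = -3*x^2 - 7*x/5 - 2

The best approximation g ∈ W is the orthogonal projection of f onto W. Writing g = a_0 + a_1 x + a_2 x^2, the coefficients solve the normal equations G · a = b where
  G_{ij} = <φ_i, φ_j> and b_i = <f, φ_i>, with φ_0 = 1, φ_1 = x, φ_2 = x^2.
G =
  [2, 0, 2/3]
  [0, 2/3, 0]
  [2/3, 0, 2/5],
b = (-6, -14/15, -38/15).
Solving gives a_0 = -2, a_1 = -7/5, a_2 = -3, so
  g(x) = -3*x^2 - 7*x/5 - 2.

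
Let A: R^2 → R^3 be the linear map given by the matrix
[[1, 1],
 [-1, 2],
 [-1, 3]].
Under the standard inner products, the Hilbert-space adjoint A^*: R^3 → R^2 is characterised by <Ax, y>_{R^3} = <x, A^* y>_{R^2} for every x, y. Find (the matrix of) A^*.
A^* = A^T =
[[1, -1, -1],
 [1, 2, 3]]

For real matrices with standard dot products, the defining identity <Ax, y> = <x, A^* y> gives (Ax)^T y = x^T (A^*) y, i.e. x^T A^T y = x^T (A^*) y. Since this holds for all x, y, we must have A^* = A^T. Therefore
A^* =
[[1, -1, -1],
 [1, 2, 3]].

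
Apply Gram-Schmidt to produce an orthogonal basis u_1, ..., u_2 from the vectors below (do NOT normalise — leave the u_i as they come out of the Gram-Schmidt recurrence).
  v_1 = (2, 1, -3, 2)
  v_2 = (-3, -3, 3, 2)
Orthogonal basis:
  u_1 = (2, 1, -3, 2)
  u_2 = (-13/9, -20/9, 2/3, 32/9)

Apply the Gram-Schmidt recurrence
  u_1 = v_1
  u_i = v_i − Σ_{j<i} ((v_i · u_j) / (u_j · u_j)) · u_j.

Step by step this gives:
  u_1 = (2, 1, -3, 2)
  u_2 = (-13/9, -20/9, 2/3, 32/9)

Orthogonality check:
  u_2 · u_1 = 0 (should be 0)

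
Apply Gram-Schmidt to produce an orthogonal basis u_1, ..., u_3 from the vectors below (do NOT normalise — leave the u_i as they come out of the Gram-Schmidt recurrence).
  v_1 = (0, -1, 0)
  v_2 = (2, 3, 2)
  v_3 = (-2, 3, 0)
Orthogonal basis:
  u_1 = (0, -1, 0)
  u_2 = (2, 0, 2)
  u_3 = (-1, 0, 1)

Apply the Gram-Schmidt recurrence
  u_1 = v_1
  u_i = v_i − Σ_{j<i} ((v_i · u_j) / (u_j · u_j)) · u_j.

Step by step this gives:
  u_1 = (0, -1, 0)
  u_2 = (2, 0, 2)
  u_3 = (-1, 0, 1)

Orthogonality check:
  u_2 · u_1 = 0 (should be 0)
  u_3 · u_1 = 0 (should be 0)
  u_3 · u_2 = 0 (should be 0)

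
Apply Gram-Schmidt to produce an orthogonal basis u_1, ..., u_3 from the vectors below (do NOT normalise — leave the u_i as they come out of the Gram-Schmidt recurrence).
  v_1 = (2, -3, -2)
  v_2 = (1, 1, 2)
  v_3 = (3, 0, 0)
Orthogonal basis:
  u_1 = (2, -3, -2)
  u_2 = (27/17, 2/17, 24/17)
  u_3 = (48/77, 72/77, -60/77)

Apply the Gram-Schmidt recurrence
  u_1 = v_1
  u_i = v_i − Σ_{j<i} ((v_i · u_j) / (u_j · u_j)) · u_j.

Step by step this gives:
  u_1 = (2, -3, -2)
  u_2 = (27/17, 2/17, 24/17)
  u_3 = (48/77, 72/77, -60/77)

Orthogonality check:
  u_2 · u_1 = 0 (should be 0)
  u_3 · u_1 = 0 (should be 0)
  u_3 · u_2 = 0 (should be 0)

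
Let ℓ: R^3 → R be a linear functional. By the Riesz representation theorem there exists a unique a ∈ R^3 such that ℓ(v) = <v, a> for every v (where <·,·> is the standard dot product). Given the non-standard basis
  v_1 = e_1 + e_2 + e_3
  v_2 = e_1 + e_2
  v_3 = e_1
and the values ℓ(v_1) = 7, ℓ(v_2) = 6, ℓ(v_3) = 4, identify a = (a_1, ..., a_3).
a = (4, 2, 1)

Write a = (a_1, ..., a_3) in the standard basis. For each basis vector v_i, ℓ(v_i) = <v_i, a> is a linear equation in the a_j's. Collect the n equations into a matrix system V a = ℓ, where row i of V is v_i (expressed in the standard basis). Since V is invertible (lower-triangular with 1s on the diagonal, up to permutation), solve by back-substitution:
  V =
[[1, 1, 1],
 [1, 1, 0],
 [1, 0, 0]]
  V a = (7, 6, 4)
Solving gives a = (4, 2, 1).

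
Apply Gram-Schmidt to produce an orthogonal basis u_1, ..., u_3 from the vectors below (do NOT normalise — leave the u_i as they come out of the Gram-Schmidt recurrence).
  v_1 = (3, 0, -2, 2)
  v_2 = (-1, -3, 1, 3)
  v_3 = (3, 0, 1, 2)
Orthogonal basis:
  u_1 = (3, 0, -2, 2)
  u_2 = (-20/17, -3, 19/17, 49/17)
  u_3 = (142/113, 57/113, 238/113, 25/113)

Apply the Gram-Schmidt recurrence
  u_1 = v_1
  u_i = v_i − Σ_{j<i} ((v_i · u_j) / (u_j · u_j)) · u_j.

Step by step this gives:
  u_1 = (3, 0, -2, 2)
  u_2 = (-20/17, -3, 19/17, 49/17)
  u_3 = (142/113, 57/113, 238/113, 25/113)

Orthogonality check:
  u_2 · u_1 = 0 (should be 0)
  u_3 · u_1 = 0 (should be 0)
  u_3 · u_2 = 0 (should be 0)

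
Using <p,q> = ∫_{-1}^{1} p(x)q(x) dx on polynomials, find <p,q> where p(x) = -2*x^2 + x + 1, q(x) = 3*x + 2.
<p,q> = 10/3

Expand the product: p(x)·q(x) = -6*x^3 - x^2 + 5*x + 2.
∫_{-1}^{1} of each monomial x^k gives [2/(k+1) if k even, 0 if k odd]. Integrating term-by-term (or equivalently evaluating the antiderivative F(x) = -3*x^4/2 - x^3/3 + 5*x^2/2 + 2*x at the endpoints):
  F(1) − F(−1) = 8/3 − (-2/3) = 10/3.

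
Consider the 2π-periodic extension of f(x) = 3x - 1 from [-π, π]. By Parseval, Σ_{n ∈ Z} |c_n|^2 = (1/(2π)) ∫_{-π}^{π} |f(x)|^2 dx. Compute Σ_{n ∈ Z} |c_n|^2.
Σ |c_n|^2 = 3π^2 + 1

Expand and integrate term by term over [-π, π]:
  ∫ (3x)^2 dx = 9·(2π^3/3); ∫ 2·3·(-1)·x dx = 0 (odd integrand); ∫ (-1)^2 dx = 1·2π.
So (1/(2π)) ∫_{-π}^{π} (3x - 1)^2 dx = 9π^2/3 + 1 = 3π^2 + 1.
Parseval ⇒ Σ |c_n|^2 = 3π^2 + 1.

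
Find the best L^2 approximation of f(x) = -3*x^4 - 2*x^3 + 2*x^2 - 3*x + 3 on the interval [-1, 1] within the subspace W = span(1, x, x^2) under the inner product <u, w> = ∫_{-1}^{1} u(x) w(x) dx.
g(x) = -4*x^2/7 - 21*x/5 + 114/35

The best approximation g ∈ W is the orthogonal projection of f onto W. Writing g = a_0 + a_1 x + a_2 x^2, the coefficients solve the normal equations G · a = b where
  G_{ij} = <φ_i, φ_j> and b_i = <f, φ_i>, with φ_0 = 1, φ_1 = x, φ_2 = x^2.
G =
  [2, 0, 2/3]
  [0, 2/3, 0]
  [2/3, 0, 2/5],
b = (92/15, -14/5, 68/35).
Solving gives a_0 = 114/35, a_1 = -21/5, a_2 = -4/7, so
  g(x) = -4*x^2/7 - 21*x/5 + 114/35.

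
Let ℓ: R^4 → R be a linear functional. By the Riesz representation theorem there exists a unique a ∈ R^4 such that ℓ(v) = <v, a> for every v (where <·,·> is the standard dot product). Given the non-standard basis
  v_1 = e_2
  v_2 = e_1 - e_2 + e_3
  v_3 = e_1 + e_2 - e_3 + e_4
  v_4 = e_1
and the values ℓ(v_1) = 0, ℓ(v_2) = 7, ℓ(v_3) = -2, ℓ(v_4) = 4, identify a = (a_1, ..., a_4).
a = (4, 0, 3, -3)

Write a = (a_1, ..., a_4) in the standard basis. For each basis vector v_i, ℓ(v_i) = <v_i, a> is a linear equation in the a_j's. Collect the n equations into a matrix system V a = ℓ, where row i of V is v_i (expressed in the standard basis). Since V is invertible (lower-triangular with 1s on the diagonal, up to permutation), solve by back-substitution:
  V =
[[0, 1, 0, 0],
 [1, -1, 1, 0],
 [1, 1, -1, 1],
 [1, 0, 0, 0]]
  V a = (0, 7, -2, 4)
Solving gives a = (4, 0, 3, -3).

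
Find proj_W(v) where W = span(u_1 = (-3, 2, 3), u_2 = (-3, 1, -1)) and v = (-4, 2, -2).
proj_W(v) = (-381/89, 118/89, -163/89)

Set up U = [u_1 | ... | u_2] ∈ R^(3×2). The projector onto W = col(U) is P = U (U^T U)^(-1) U^T.
Compute U^T U =
  [22, 8]
  [8, 11],
and U^T v = (10, 16).
Solve U^T U · c = U^T v for the coefficients: c = (-9/89, 136/89). The projection is proj_W(v) = U c.
Check: (v - proj_W(v)) · u_1 = 0  (should be 0).
Check: (v - proj_W(v)) · u_2 = 0  (should be 0).
Result: proj_W(v) = (-381/89, 118/89, -163/89).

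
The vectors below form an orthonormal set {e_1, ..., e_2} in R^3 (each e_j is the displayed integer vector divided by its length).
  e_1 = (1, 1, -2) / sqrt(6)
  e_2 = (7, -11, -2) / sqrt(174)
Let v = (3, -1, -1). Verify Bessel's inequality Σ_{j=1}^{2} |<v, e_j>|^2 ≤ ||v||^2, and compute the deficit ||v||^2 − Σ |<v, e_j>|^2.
Σ |<v, e_j>|^2 = 270/29; ||v||^2 = 11; deficit = 49/29

Write each e_j = u_j / sqrt(<u_j, u_j>) where u_j is the displayed integer vector. Then <v, e_j> = <v, u_j> / sqrt(<u_j, u_j>), so |<v, e_j>|^2 = <v, u_j>^2 / <u_j, u_j>.
Coefficients: <v, e_1> = 4/sqrt(6), <v, e_2> = 34/sqrt(174).
Square and sum: Σ |<v, e_j>|^2 = 270/29.
Compute ||v||^2 = v·v = 11.
Deficit = 11 − 270/29 = 49/29 ≥ 0, confirming Bessel's inequality. (The deficit equals ||v − Σ <v,e_j> e_j||^2, the squared distance from v to span{e_j}.)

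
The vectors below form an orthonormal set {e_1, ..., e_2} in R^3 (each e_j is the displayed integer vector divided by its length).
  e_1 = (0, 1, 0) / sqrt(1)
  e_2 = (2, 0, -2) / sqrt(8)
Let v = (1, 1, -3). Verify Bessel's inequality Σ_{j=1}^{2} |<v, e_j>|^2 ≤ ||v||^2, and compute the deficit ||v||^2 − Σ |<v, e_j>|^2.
Σ |<v, e_j>|^2 = 9; ||v||^2 = 11; deficit = 2

Write each e_j = u_j / sqrt(<u_j, u_j>) where u_j is the displayed integer vector. Then <v, e_j> = <v, u_j> / sqrt(<u_j, u_j>), so |<v, e_j>|^2 = <v, u_j>^2 / <u_j, u_j>.
Coefficients: <v, e_1> = 1/sqrt(1), <v, e_2> = 8/sqrt(8).
Square and sum: Σ |<v, e_j>|^2 = 9.
Compute ||v||^2 = v·v = 11.
Deficit = 11 − 9 = 2 ≥ 0, confirming Bessel's inequality. (The deficit equals ||v − Σ <v,e_j> e_j||^2, the squared distance from v to span{e_j}.)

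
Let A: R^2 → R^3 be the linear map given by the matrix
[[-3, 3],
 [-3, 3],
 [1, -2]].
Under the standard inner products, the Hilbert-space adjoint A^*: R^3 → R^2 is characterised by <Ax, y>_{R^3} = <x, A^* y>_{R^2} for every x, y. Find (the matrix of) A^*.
A^* = A^T =
[[-3, -3, 1],
 [3, 3, -2]]

For real matrices with standard dot products, the defining identity <Ax, y> = <x, A^* y> gives (Ax)^T y = x^T (A^*) y, i.e. x^T A^T y = x^T (A^*) y. Since this holds for all x, y, we must have A^* = A^T. Therefore
A^* =
[[-3, -3, 1],
 [3, 3, -2]].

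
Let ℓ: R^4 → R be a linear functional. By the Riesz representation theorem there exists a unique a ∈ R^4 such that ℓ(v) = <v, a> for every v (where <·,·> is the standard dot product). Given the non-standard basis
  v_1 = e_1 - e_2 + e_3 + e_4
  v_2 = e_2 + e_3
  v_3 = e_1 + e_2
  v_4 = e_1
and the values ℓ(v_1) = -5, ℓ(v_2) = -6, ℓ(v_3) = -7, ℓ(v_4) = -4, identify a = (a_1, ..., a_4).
a = (-4, -3, -3, -1)

Write a = (a_1, ..., a_4) in the standard basis. For each basis vector v_i, ℓ(v_i) = <v_i, a> is a linear equation in the a_j's. Collect the n equations into a matrix system V a = ℓ, where row i of V is v_i (expressed in the standard basis). Since V is invertible (lower-triangular with 1s on the diagonal, up to permutation), solve by back-substitution:
  V =
[[1, -1, 1, 1],
 [0, 1, 1, 0],
 [1, 1, 0, 0],
 [1, 0, 0, 0]]
  V a = (-5, -6, -7, -4)
Solving gives a = (-4, -3, -3, -1).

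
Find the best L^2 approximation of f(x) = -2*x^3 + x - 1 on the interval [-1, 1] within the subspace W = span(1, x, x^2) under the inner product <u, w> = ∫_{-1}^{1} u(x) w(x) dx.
g(x) = -x/5 - 1

The best approximation g ∈ W is the orthogonal projection of f onto W. Writing g = a_0 + a_1 x + a_2 x^2, the coefficients solve the normal equations G · a = b where
  G_{ij} = <φ_i, φ_j> and b_i = <f, φ_i>, with φ_0 = 1, φ_1 = x, φ_2 = x^2.
G =
  [2, 0, 2/3]
  [0, 2/3, 0]
  [2/3, 0, 2/5],
b = (-2, -2/15, -2/3).
Solving gives a_0 = -1, a_1 = -1/5, a_2 = 0, so
  g(x) = -x/5 - 1.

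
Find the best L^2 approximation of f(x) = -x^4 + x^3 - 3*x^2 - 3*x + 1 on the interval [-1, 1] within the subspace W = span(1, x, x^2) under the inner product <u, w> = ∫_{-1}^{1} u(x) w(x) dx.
g(x) = -27*x^2/7 - 12*x/5 + 38/35

The best approximation g ∈ W is the orthogonal projection of f onto W. Writing g = a_0 + a_1 x + a_2 x^2, the coefficients solve the normal equations G · a = b where
  G_{ij} = <φ_i, φ_j> and b_i = <f, φ_i>, with φ_0 = 1, φ_1 = x, φ_2 = x^2.
G =
  [2, 0, 2/3]
  [0, 2/3, 0]
  [2/3, 0, 2/5],
b = (-2/5, -8/5, -86/105).
Solving gives a_0 = 38/35, a_1 = -12/5, a_2 = -27/7, so
  g(x) = -27*x^2/7 - 12*x/5 + 38/35.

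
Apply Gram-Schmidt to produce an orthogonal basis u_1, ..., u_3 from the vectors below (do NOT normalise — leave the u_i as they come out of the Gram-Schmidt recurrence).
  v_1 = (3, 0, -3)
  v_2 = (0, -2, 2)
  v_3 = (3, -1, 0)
Orthogonal basis:
  u_1 = (3, 0, -3)
  u_2 = (1, -2, 1)
  u_3 = (2/3, 2/3, 2/3)

Apply the Gram-Schmidt recurrence
  u_1 = v_1
  u_i = v_i − Σ_{j<i} ((v_i · u_j) / (u_j · u_j)) · u_j.

Step by step this gives:
  u_1 = (3, 0, -3)
  u_2 = (1, -2, 1)
  u_3 = (2/3, 2/3, 2/3)

Orthogonality check:
  u_2 · u_1 = 0 (should be 0)
  u_3 · u_1 = 0 (should be 0)
  u_3 · u_2 = 0 (should be 0)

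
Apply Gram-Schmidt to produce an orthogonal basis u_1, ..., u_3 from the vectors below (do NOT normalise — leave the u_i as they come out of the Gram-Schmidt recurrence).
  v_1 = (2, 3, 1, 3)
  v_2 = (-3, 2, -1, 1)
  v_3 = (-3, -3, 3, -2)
Orthogonal basis:
  u_1 = (2, 3, 1, 3)
  u_2 = (-73/23, 40/23, -25/23, 17/23)
  u_3 = (-521/341, -205/341, 1279/341, 126/341)

Apply the Gram-Schmidt recurrence
  u_1 = v_1
  u_i = v_i − Σ_{j<i} ((v_i · u_j) / (u_j · u_j)) · u_j.

Step by step this gives:
  u_1 = (2, 3, 1, 3)
  u_2 = (-73/23, 40/23, -25/23, 17/23)
  u_3 = (-521/341, -205/341, 1279/341, 126/341)

Orthogonality check:
  u_2 · u_1 = 0 (should be 0)
  u_3 · u_1 = 0 (should be 0)
  u_3 · u_2 = 0 (should be 0)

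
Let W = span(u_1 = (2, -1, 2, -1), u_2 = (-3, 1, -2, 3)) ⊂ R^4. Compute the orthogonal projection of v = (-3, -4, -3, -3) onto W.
proj_W(v) = (-12/17, 37/34, -37/17, -63/34)

Set up U = [u_1 | ... | u_2] ∈ R^(4×2). The projector onto W = col(U) is P = U (U^T U)^(-1) U^T.
Compute U^T U =
  [10, -14]
  [-14, 23],
and U^T v = (-5, 2).
Solve U^T U · c = U^T v for the coefficients: c = (-87/34, -25/17). The projection is proj_W(v) = U c.
Check: (v - proj_W(v)) · u_1 = 0  (should be 0).
Check: (v - proj_W(v)) · u_2 = 0  (should be 0).
Result: proj_W(v) = (-12/17, 37/34, -37/17, -63/34).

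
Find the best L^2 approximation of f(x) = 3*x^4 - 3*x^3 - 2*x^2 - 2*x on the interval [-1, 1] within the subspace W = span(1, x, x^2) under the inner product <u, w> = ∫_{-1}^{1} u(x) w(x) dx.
g(x) = 4*x^2/7 - 19*x/5 - 9/35

The best approximation g ∈ W is the orthogonal projection of f onto W. Writing g = a_0 + a_1 x + a_2 x^2, the coefficients solve the normal equations G · a = b where
  G_{ij} = <φ_i, φ_j> and b_i = <f, φ_i>, with φ_0 = 1, φ_1 = x, φ_2 = x^2.
G =
  [2, 0, 2/3]
  [0, 2/3, 0]
  [2/3, 0, 2/5],
b = (-2/15, -38/15, 2/35).
Solving gives a_0 = -9/35, a_1 = -19/5, a_2 = 4/7, so
  g(x) = 4*x^2/7 - 19*x/5 - 9/35.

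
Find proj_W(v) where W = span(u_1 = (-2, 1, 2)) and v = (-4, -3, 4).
proj_W(v) = (-26/9, 13/9, 26/9)

Set up U = [u_1 | ... | u_1] ∈ R^(3×1). The projector onto W = col(U) is P = U (U^T U)^(-1) U^T.
Compute U^T U =
  [9],
and U^T v = (13).
Solve U^T U · c = U^T v for the coefficients: c = (13/9). The projection is proj_W(v) = U c.
Check: (v - proj_W(v)) · u_1 = 0  (should be 0).
Result: proj_W(v) = (-26/9, 13/9, 26/9).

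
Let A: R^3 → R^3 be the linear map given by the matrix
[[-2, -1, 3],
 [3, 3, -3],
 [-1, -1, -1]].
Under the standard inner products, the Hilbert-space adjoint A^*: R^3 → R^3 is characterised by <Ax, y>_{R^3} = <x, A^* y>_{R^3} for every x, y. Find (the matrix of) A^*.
A^* = A^T =
[[-2, 3, -1],
 [-1, 3, -1],
 [3, -3, -1]]

For real matrices with standard dot products, the defining identity <Ax, y> = <x, A^* y> gives (Ax)^T y = x^T (A^*) y, i.e. x^T A^T y = x^T (A^*) y. Since this holds for all x, y, we must have A^* = A^T. Therefore
A^* =
[[-2, 3, -1],
 [-1, 3, -1],
 [3, -3, -1]].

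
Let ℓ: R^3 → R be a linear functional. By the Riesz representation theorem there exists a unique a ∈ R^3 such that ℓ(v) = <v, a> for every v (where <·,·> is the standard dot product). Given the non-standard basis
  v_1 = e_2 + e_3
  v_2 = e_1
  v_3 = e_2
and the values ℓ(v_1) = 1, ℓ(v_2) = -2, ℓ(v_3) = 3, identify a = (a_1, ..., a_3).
a = (-2, 3, -2)

Write a = (a_1, ..., a_3) in the standard basis. For each basis vector v_i, ℓ(v_i) = <v_i, a> is a linear equation in the a_j's. Collect the n equations into a matrix system V a = ℓ, where row i of V is v_i (expressed in the standard basis). Since V is invertible (lower-triangular with 1s on the diagonal, up to permutation), solve by back-substitution:
  V =
[[0, 1, 1],
 [1, 0, 0],
 [0, 1, 0]]
  V a = (1, -2, 3)
Solving gives a = (-2, 3, -2).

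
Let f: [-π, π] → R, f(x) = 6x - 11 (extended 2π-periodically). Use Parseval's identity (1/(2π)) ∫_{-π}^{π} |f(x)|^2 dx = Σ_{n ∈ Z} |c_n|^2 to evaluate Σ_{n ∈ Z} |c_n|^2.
Σ |c_n|^2 = 12π^2 + 121

Expand and integrate term by term over [-π, π]:
  ∫ (6x)^2 dx = 36·(2π^3/3); ∫ 2·6·(-11)·x dx = 0 (odd integrand); ∫ (-11)^2 dx = 121·2π.
So (1/(2π)) ∫_{-π}^{π} (6x - 11)^2 dx = 36π^2/3 + 121 = 12π^2 + 121.
Parseval ⇒ Σ |c_n|^2 = 12π^2 + 121.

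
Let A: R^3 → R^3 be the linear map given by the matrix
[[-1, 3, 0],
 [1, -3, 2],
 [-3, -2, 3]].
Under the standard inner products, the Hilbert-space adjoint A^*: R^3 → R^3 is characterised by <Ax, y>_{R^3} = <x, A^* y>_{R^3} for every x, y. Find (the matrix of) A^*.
A^* = A^T =
[[-1, 1, -3],
 [3, -3, -2],
 [0, 2, 3]]

For real matrices with standard dot products, the defining identity <Ax, y> = <x, A^* y> gives (Ax)^T y = x^T (A^*) y, i.e. x^T A^T y = x^T (A^*) y. Since this holds for all x, y, we must have A^* = A^T. Therefore
A^* =
[[-1, 1, -3],
 [3, -3, -2],
 [0, 2, 3]].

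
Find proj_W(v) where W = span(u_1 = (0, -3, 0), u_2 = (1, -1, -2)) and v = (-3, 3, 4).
proj_W(v) = (-11/5, 3, 22/5)

Set up U = [u_1 | ... | u_2] ∈ R^(3×2). The projector onto W = col(U) is P = U (U^T U)^(-1) U^T.
Compute U^T U =
  [9, 3]
  [3, 6],
and U^T v = (-9, -14).
Solve U^T U · c = U^T v for the coefficients: c = (-4/15, -11/5). The projection is proj_W(v) = U c.
Check: (v - proj_W(v)) · u_1 = 0  (should be 0).
Check: (v - proj_W(v)) · u_2 = 0  (should be 0).
Result: proj_W(v) = (-11/5, 3, 22/5).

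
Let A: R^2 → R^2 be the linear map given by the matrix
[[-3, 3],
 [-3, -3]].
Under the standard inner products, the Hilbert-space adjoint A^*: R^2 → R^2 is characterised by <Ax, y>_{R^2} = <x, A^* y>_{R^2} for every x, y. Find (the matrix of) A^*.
A^* = A^T =
[[-3, -3],
 [3, -3]]

For real matrices with standard dot products, the defining identity <Ax, y> = <x, A^* y> gives (Ax)^T y = x^T (A^*) y, i.e. x^T A^T y = x^T (A^*) y. Since this holds for all x, y, we must have A^* = A^T. Therefore
A^* =
[[-3, -3],
 [3, -3]].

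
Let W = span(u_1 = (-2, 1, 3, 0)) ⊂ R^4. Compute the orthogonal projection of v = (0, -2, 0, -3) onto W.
proj_W(v) = (2/7, -1/7, -3/7, 0)

Set up U = [u_1 | ... | u_1] ∈ R^(4×1). The projector onto W = col(U) is P = U (U^T U)^(-1) U^T.
Compute U^T U =
  [14],
and U^T v = (-2).
Solve U^T U · c = U^T v for the coefficients: c = (-1/7). The projection is proj_W(v) = U c.
Check: (v - proj_W(v)) · u_1 = 0  (should be 0).
Result: proj_W(v) = (2/7, -1/7, -3/7, 0).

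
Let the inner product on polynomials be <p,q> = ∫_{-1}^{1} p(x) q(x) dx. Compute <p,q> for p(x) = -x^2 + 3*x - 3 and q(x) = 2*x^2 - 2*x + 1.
<p,q> = -232/15

Expand the product: p(x)·q(x) = -2*x^4 + 8*x^3 - 13*x^2 + 9*x - 3.
∫_{-1}^{1} of each monomial x^k gives [2/(k+1) if k even, 0 if k odd]. Integrating term-by-term (or equivalently evaluating the antiderivative F(x) = -2*x^5/5 + 2*x^4 - 13*x^3/3 + 9*x^2/2 - 3*x at the endpoints):
  F(1) − F(−1) = -37/30 − (427/30) = -232/15.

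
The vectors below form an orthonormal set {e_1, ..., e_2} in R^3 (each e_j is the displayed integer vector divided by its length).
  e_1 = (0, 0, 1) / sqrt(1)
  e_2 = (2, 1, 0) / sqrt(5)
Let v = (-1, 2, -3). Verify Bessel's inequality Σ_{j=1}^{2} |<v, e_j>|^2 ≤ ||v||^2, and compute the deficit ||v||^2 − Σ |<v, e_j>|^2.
Σ |<v, e_j>|^2 = 9; ||v||^2 = 14; deficit = 5

Write each e_j = u_j / sqrt(<u_j, u_j>) where u_j is the displayed integer vector. Then <v, e_j> = <v, u_j> / sqrt(<u_j, u_j>), so |<v, e_j>|^2 = <v, u_j>^2 / <u_j, u_j>.
Coefficients: <v, e_1> = -3/sqrt(1), <v, e_2> = 0/sqrt(5).
Square and sum: Σ |<v, e_j>|^2 = 9.
Compute ||v||^2 = v·v = 14.
Deficit = 14 − 9 = 5 ≥ 0, confirming Bessel's inequality. (The deficit equals ||v − Σ <v,e_j> e_j||^2, the squared distance from v to span{e_j}.)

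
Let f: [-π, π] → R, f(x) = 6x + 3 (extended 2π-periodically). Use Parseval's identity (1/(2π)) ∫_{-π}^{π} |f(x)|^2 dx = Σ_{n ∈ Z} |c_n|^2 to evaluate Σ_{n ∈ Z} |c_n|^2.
Σ |c_n|^2 = 12π^2 + 9

Expand and integrate term by term over [-π, π]:
  ∫ (6x)^2 dx = 36·(2π^3/3); ∫ 2·6·(3)·x dx = 0 (odd integrand); ∫ 3^2 dx = 9·2π.
So (1/(2π)) ∫_{-π}^{π} (6x + 3)^2 dx = 36π^2/3 + 9 = 12π^2 + 9.
Parseval ⇒ Σ |c_n|^2 = 12π^2 + 9.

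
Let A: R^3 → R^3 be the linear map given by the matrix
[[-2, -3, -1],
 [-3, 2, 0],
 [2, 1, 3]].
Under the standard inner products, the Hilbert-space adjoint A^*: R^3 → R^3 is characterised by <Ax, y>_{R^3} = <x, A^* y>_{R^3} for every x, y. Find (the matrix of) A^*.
A^* = A^T =
[[-2, -3, 2],
 [-3, 2, 1],
 [-1, 0, 3]]

For real matrices with standard dot products, the defining identity <Ax, y> = <x, A^* y> gives (Ax)^T y = x^T (A^*) y, i.e. x^T A^T y = x^T (A^*) y. Since this holds for all x, y, we must have A^* = A^T. Therefore
A^* =
[[-2, -3, 2],
 [-3, 2, 1],
 [-1, 0, 3]].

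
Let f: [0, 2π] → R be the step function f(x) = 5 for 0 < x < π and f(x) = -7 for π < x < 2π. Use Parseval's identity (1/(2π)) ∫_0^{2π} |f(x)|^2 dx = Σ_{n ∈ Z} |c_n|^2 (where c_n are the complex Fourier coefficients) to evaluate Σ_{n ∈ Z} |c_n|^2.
Σ |c_n|^2 = 37

Parseval equates the L^2 energy of f (normalised by 1/(2π)) with the ℓ^2 sum of its Fourier coefficients: (1/(2π)) ∫_0^{2π} |f|^2 = Σ |c_n|^2.
Compute the left side: (1/(2π)) [∫_0^π 5^2 dx + ∫_π^{2π} (-7)^2 dx] = (1/(2π)) · (25π + 49π) = (25 + 49)/2 = 37.
So Σ_{n ∈ Z} |c_n|^2 = 37.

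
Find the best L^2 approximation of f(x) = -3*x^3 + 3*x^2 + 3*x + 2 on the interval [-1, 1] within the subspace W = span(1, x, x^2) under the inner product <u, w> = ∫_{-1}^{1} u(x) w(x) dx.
g(x) = 3*x^2 + 6*x/5 + 2

The best approximation g ∈ W is the orthogonal projection of f onto W. Writing g = a_0 + a_1 x + a_2 x^2, the coefficients solve the normal equations G · a = b where
  G_{ij} = <φ_i, φ_j> and b_i = <f, φ_i>, with φ_0 = 1, φ_1 = x, φ_2 = x^2.
G =
  [2, 0, 2/3]
  [0, 2/3, 0]
  [2/3, 0, 2/5],
b = (6, 4/5, 38/15).
Solving gives a_0 = 2, a_1 = 6/5, a_2 = 3, so
  g(x) = 3*x^2 + 6*x/5 + 2.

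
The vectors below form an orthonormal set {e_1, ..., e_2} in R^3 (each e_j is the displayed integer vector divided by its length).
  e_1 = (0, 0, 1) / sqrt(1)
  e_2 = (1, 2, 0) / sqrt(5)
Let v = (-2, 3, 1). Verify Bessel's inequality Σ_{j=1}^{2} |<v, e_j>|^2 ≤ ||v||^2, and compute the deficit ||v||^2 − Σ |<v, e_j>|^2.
Σ |<v, e_j>|^2 = 21/5; ||v||^2 = 14; deficit = 49/5

Write each e_j = u_j / sqrt(<u_j, u_j>) where u_j is the displayed integer vector. Then <v, e_j> = <v, u_j> / sqrt(<u_j, u_j>), so |<v, e_j>|^2 = <v, u_j>^2 / <u_j, u_j>.
Coefficients: <v, e_1> = 1/sqrt(1), <v, e_2> = 4/sqrt(5).
Square and sum: Σ |<v, e_j>|^2 = 21/5.
Compute ||v||^2 = v·v = 14.
Deficit = 14 − 21/5 = 49/5 ≥ 0, confirming Bessel's inequality. (The deficit equals ||v − Σ <v,e_j> e_j||^2, the squared distance from v to span{e_j}.)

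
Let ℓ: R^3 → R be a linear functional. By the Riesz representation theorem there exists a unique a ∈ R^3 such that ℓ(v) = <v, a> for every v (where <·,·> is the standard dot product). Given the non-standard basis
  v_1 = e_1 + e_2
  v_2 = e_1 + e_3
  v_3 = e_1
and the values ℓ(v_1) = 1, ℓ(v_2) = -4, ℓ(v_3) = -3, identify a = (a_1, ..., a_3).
a = (-3, 4, -1)

Write a = (a_1, ..., a_3) in the standard basis. For each basis vector v_i, ℓ(v_i) = <v_i, a> is a linear equation in the a_j's. Collect the n equations into a matrix system V a = ℓ, where row i of V is v_i (expressed in the standard basis). Since V is invertible (lower-triangular with 1s on the diagonal, up to permutation), solve by back-substitution:
  V =
[[1, 1, 0],
 [1, 0, 1],
 [1, 0, 0]]
  V a = (1, -4, -3)
Solving gives a = (-3, 4, -1).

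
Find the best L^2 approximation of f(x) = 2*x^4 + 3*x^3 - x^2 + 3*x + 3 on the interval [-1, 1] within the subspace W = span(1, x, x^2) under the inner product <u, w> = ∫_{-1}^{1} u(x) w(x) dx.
g(x) = 5*x^2/7 + 24*x/5 + 99/35

The best approximation g ∈ W is the orthogonal projection of f onto W. Writing g = a_0 + a_1 x + a_2 x^2, the coefficients solve the normal equations G · a = b where
  G_{ij} = <φ_i, φ_j> and b_i = <f, φ_i>, with φ_0 = 1, φ_1 = x, φ_2 = x^2.
G =
  [2, 0, 2/3]
  [0, 2/3, 0]
  [2/3, 0, 2/5],
b = (92/15, 16/5, 76/35).
Solving gives a_0 = 99/35, a_1 = 24/5, a_2 = 5/7, so
  g(x) = 5*x^2/7 + 24*x/5 + 99/35.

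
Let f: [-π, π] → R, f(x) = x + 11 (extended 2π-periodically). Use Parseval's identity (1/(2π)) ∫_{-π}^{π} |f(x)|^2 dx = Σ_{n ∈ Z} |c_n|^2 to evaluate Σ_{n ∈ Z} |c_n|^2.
Σ |c_n|^2 = π^2/3 + 121

Expand and integrate term by term over [-π, π]:
  ∫ (x)^2 dx = 1·(2π^3/3); ∫ 2·1·(11)·x dx = 0 (odd integrand); ∫ 11^2 dx = 121·2π.
So (1/(2π)) ∫_{-π}^{π} (x + 11)^2 dx = 1π^2/3 + 121 = π^2/3 + 121.
Parseval ⇒ Σ |c_n|^2 = π^2/3 + 121.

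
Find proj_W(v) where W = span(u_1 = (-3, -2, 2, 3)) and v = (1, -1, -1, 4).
proj_W(v) = (-27/26, -9/13, 9/13, 27/26)

Set up U = [u_1 | ... | u_1] ∈ R^(4×1). The projector onto W = col(U) is P = U (U^T U)^(-1) U^T.
Compute U^T U =
  [26],
and U^T v = (9).
Solve U^T U · c = U^T v for the coefficients: c = (9/26). The projection is proj_W(v) = U c.
Check: (v - proj_W(v)) · u_1 = 0  (should be 0).
Result: proj_W(v) = (-27/26, -9/13, 9/13, 27/26).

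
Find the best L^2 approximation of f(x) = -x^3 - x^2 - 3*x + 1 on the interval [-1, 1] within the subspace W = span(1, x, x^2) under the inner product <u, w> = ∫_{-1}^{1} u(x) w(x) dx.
g(x) = -x^2 - 18*x/5 + 1

The best approximation g ∈ W is the orthogonal projection of f onto W. Writing g = a_0 + a_1 x + a_2 x^2, the coefficients solve the normal equations G · a = b where
  G_{ij} = <φ_i, φ_j> and b_i = <f, φ_i>, with φ_0 = 1, φ_1 = x, φ_2 = x^2.
G =
  [2, 0, 2/3]
  [0, 2/3, 0]
  [2/3, 0, 2/5],
b = (4/3, -12/5, 4/15).
Solving gives a_0 = 1, a_1 = -18/5, a_2 = -1, so
  g(x) = -x^2 - 18*x/5 + 1.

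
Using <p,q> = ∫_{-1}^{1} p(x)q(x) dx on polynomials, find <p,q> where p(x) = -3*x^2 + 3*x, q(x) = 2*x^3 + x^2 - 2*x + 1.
<p,q> = -24/5

Expand the product: p(x)·q(x) = -6*x^5 + 3*x^4 + 9*x^3 - 9*x^2 + 3*x.
∫_{-1}^{1} of each monomial x^k gives [2/(k+1) if k even, 0 if k odd]. Integrating term-by-term (or equivalently evaluating the antiderivative F(x) = -x^6 + 3*x^5/5 + 9*x^4/4 - 3*x^3 + 3*x^2/2 at the endpoints):
  F(1) − F(−1) = 7/20 − (103/20) = -24/5.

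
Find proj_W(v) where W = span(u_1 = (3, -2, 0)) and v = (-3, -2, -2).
proj_W(v) = (-15/13, 10/13, 0)

Set up U = [u_1 | ... | u_1] ∈ R^(3×1). The projector onto W = col(U) is P = U (U^T U)^(-1) U^T.
Compute U^T U =
  [13],
and U^T v = (-5).
Solve U^T U · c = U^T v for the coefficients: c = (-5/13). The projection is proj_W(v) = U c.
Check: (v - proj_W(v)) · u_1 = 0  (should be 0).
Result: proj_W(v) = (-15/13, 10/13, 0).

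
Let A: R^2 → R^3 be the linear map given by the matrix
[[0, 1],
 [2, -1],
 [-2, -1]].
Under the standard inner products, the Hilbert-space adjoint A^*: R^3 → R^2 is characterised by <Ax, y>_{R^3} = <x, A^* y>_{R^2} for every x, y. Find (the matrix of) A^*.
A^* = A^T =
[[0, 2, -2],
 [1, -1, -1]]

For real matrices with standard dot products, the defining identity <Ax, y> = <x, A^* y> gives (Ax)^T y = x^T (A^*) y, i.e. x^T A^T y = x^T (A^*) y. Since this holds for all x, y, we must have A^* = A^T. Therefore
A^* =
[[0, 2, -2],
 [1, -1, -1]].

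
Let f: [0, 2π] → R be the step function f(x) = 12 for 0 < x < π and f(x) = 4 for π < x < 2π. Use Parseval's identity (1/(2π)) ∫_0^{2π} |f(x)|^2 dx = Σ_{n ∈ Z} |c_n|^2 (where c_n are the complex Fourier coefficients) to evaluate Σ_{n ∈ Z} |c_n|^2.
Σ |c_n|^2 = 80

Parseval equates the L^2 energy of f (normalised by 1/(2π)) with the ℓ^2 sum of its Fourier coefficients: (1/(2π)) ∫_0^{2π} |f|^2 = Σ |c_n|^2.
Compute the left side: (1/(2π)) [∫_0^π 12^2 dx + ∫_π^{2π} 4^2 dx] = (1/(2π)) · (144π + 16π) = (144 + 16)/2 = 80.
So Σ_{n ∈ Z} |c_n|^2 = 80.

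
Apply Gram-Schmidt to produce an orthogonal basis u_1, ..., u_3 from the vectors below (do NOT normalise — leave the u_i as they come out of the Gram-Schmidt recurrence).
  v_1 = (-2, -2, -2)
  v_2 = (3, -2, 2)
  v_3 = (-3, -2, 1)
Orthogonal basis:
  u_1 = (-2, -2, -2)
  u_2 = (2, -3, 1)
  u_3 = (-38/21, -19/42, 95/42)

Apply the Gram-Schmidt recurrence
  u_1 = v_1
  u_i = v_i − Σ_{j<i} ((v_i · u_j) / (u_j · u_j)) · u_j.

Step by step this gives:
  u_1 = (-2, -2, -2)
  u_2 = (2, -3, 1)
  u_3 = (-38/21, -19/42, 95/42)

Orthogonality check:
  u_2 · u_1 = 0 (should be 0)
  u_3 · u_1 = 0 (should be 0)
  u_3 · u_2 = 0 (should be 0)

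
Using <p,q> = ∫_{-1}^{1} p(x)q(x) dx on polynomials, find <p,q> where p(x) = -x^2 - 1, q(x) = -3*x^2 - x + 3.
<p,q> = -24/5

Expand the product: p(x)·q(x) = 3*x^4 + x^3 + x - 3.
∫_{-1}^{1} of each monomial x^k gives [2/(k+1) if k even, 0 if k odd]. Integrating term-by-term (or equivalently evaluating the antiderivative F(x) = 3*x^5/5 + x^4/4 + x^2/2 - 3*x at the endpoints):
  F(1) − F(−1) = -33/20 − (63/20) = -24/5.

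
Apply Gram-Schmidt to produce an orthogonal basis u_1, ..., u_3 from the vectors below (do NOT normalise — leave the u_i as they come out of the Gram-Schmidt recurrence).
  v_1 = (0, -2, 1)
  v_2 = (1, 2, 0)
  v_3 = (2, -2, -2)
Orthogonal basis:
  u_1 = (0, -2, 1)
  u_2 = (1, 2/5, 4/5)
  u_3 = (20/9, -10/9, -20/9)

Apply the Gram-Schmidt recurrence
  u_1 = v_1
  u_i = v_i − Σ_{j<i} ((v_i · u_j) / (u_j · u_j)) · u_j.

Step by step this gives:
  u_1 = (0, -2, 1)
  u_2 = (1, 2/5, 4/5)
  u_3 = (20/9, -10/9, -20/9)

Orthogonality check:
  u_2 · u_1 = 0 (should be 0)
  u_3 · u_1 = 0 (should be 0)
  u_3 · u_2 = 0 (should be 0)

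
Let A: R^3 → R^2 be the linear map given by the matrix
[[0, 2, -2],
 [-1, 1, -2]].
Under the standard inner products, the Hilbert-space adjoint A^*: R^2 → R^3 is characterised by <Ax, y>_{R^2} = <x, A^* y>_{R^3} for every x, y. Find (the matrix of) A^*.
A^* = A^T =
[[0, -1],
 [2, 1],
 [-2, -2]]

For real matrices with standard dot products, the defining identity <Ax, y> = <x, A^* y> gives (Ax)^T y = x^T (A^*) y, i.e. x^T A^T y = x^T (A^*) y. Since this holds for all x, y, we must have A^* = A^T. Therefore
A^* =
[[0, -1],
 [2, 1],
 [-2, -2]].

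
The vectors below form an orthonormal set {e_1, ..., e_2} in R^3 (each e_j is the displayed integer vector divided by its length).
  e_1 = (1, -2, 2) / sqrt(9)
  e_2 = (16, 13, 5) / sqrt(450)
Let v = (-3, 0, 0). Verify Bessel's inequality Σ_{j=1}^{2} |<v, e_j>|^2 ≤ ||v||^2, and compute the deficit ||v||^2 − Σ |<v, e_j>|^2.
Σ |<v, e_j>|^2 = 153/25; ||v||^2 = 9; deficit = 72/25

Write each e_j = u_j / sqrt(<u_j, u_j>) where u_j is the displayed integer vector. Then <v, e_j> = <v, u_j> / sqrt(<u_j, u_j>), so |<v, e_j>|^2 = <v, u_j>^2 / <u_j, u_j>.
Coefficients: <v, e_1> = -3/sqrt(9), <v, e_2> = -48/sqrt(450).
Square and sum: Σ |<v, e_j>|^2 = 153/25.
Compute ||v||^2 = v·v = 9.
Deficit = 9 − 153/25 = 72/25 ≥ 0, confirming Bessel's inequality. (The deficit equals ||v − Σ <v,e_j> e_j||^2, the squared distance from v to span{e_j}.)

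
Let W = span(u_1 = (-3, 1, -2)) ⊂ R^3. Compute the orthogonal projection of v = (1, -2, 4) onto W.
proj_W(v) = (39/14, -13/14, 13/7)

Set up U = [u_1 | ... | u_1] ∈ R^(3×1). The projector onto W = col(U) is P = U (U^T U)^(-1) U^T.
Compute U^T U =
  [14],
and U^T v = (-13).
Solve U^T U · c = U^T v for the coefficients: c = (-13/14). The projection is proj_W(v) = U c.
Check: (v - proj_W(v)) · u_1 = 0  (should be 0).
Result: proj_W(v) = (39/14, -13/14, 13/7).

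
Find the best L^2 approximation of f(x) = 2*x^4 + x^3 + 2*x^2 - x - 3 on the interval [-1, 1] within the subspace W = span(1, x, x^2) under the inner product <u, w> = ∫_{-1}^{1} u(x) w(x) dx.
g(x) = 26*x^2/7 - 2*x/5 - 111/35

The best approximation g ∈ W is the orthogonal projection of f onto W. Writing g = a_0 + a_1 x + a_2 x^2, the coefficients solve the normal equations G · a = b where
  G_{ij} = <φ_i, φ_j> and b_i = <f, φ_i>, with φ_0 = 1, φ_1 = x, φ_2 = x^2.
G =
  [2, 0, 2/3]
  [0, 2/3, 0]
  [2/3, 0, 2/5],
b = (-58/15, -4/15, -22/35).
Solving gives a_0 = -111/35, a_1 = -2/5, a_2 = 26/7, so
  g(x) = 26*x^2/7 - 2*x/5 - 111/35.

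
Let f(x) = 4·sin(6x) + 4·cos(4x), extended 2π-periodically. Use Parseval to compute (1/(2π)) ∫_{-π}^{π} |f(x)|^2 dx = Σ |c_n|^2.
Σ |c_n|^2 = 16

Expand |f|^2 and use orthogonality of {sin(nx), cos(mx)} on [-π, π]:
  ∫_{-π}^{π} sin(nx)^2 dx = π, ∫ cos(mx)^2 dx = π, and cross terms integrate to 0.
So ∫_{-π}^{π} f(x)^2 dx = 4^2 · π + 4^2 · π = (16 + 16)π.
Divide by 2π: (16 + 16)/2 = 16.
By Parseval, this equals Σ |c_n|^2.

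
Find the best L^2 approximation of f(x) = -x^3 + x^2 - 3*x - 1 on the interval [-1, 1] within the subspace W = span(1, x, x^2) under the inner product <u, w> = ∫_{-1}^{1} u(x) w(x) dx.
g(x) = x^2 - 18*x/5 - 1

The best approximation g ∈ W is the orthogonal projection of f onto W. Writing g = a_0 + a_1 x + a_2 x^2, the coefficients solve the normal equations G · a = b where
  G_{ij} = <φ_i, φ_j> and b_i = <f, φ_i>, with φ_0 = 1, φ_1 = x, φ_2 = x^2.
G =
  [2, 0, 2/3]
  [0, 2/3, 0]
  [2/3, 0, 2/5],
b = (-4/3, -12/5, -4/15).
Solving gives a_0 = -1, a_1 = -18/5, a_2 = 1, so
  g(x) = x^2 - 18*x/5 - 1.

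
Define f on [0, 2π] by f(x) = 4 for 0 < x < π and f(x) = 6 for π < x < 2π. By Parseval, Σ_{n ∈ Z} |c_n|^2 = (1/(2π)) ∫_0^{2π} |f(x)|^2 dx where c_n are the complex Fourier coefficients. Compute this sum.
Σ |c_n|^2 = 26

Parseval equates the L^2 energy of f (normalised by 1/(2π)) with the ℓ^2 sum of its Fourier coefficients: (1/(2π)) ∫_0^{2π} |f|^2 = Σ |c_n|^2.
Compute the left side: (1/(2π)) [∫_0^π 4^2 dx + ∫_π^{2π} 6^2 dx] = (1/(2π)) · (16π + 36π) = (16 + 36)/2 = 26.
So Σ_{n ∈ Z} |c_n|^2 = 26.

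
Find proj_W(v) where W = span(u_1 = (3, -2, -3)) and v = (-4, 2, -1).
proj_W(v) = (-39/22, 13/11, 39/22)

Set up U = [u_1 | ... | u_1] ∈ R^(3×1). The projector onto W = col(U) is P = U (U^T U)^(-1) U^T.
Compute U^T U =
  [22],
and U^T v = (-13).
Solve U^T U · c = U^T v for the coefficients: c = (-13/22). The projection is proj_W(v) = U c.
Check: (v - proj_W(v)) · u_1 = 0  (should be 0).
Result: proj_W(v) = (-39/22, 13/11, 39/22).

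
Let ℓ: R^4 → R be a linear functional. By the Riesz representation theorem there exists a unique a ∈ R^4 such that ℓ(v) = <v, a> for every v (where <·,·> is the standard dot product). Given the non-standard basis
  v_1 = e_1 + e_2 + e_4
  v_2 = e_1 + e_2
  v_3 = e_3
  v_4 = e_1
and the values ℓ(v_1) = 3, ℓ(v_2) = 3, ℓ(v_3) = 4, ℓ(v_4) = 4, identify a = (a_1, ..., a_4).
a = (4, -1, 4, 0)

Write a = (a_1, ..., a_4) in the standard basis. For each basis vector v_i, ℓ(v_i) = <v_i, a> is a linear equation in the a_j's. Collect the n equations into a matrix system V a = ℓ, where row i of V is v_i (expressed in the standard basis). Since V is invertible (lower-triangular with 1s on the diagonal, up to permutation), solve by back-substitution:
  V =
[[1, 1, 0, 1],
 [1, 1, 0, 0],
 [0, 0, 1, 0],
 [1, 0, 0, 0]]
  V a = (3, 3, 4, 4)
Solving gives a = (4, -1, 4, 0).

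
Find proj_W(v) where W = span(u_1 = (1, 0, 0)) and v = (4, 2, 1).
proj_W(v) = (4, 0, 0)

Set up U = [u_1 | ... | u_1] ∈ R^(3×1). The projector onto W = col(U) is P = U (U^T U)^(-1) U^T.
Compute U^T U =
  [1],
and U^T v = (4).
Solve U^T U · c = U^T v for the coefficients: c = (4). The projection is proj_W(v) = U c.
Check: (v - proj_W(v)) · u_1 = 0  (should be 0).
Result: proj_W(v) = (4, 0, 0).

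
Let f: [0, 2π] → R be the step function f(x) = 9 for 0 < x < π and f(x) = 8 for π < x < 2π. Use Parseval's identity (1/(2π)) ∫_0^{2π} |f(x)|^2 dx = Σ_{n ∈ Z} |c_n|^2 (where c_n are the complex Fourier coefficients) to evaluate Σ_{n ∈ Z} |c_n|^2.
Σ |c_n|^2 = 145/2

Parseval equates the L^2 energy of f (normalised by 1/(2π)) with the ℓ^2 sum of its Fourier coefficients: (1/(2π)) ∫_0^{2π} |f|^2 = Σ |c_n|^2.
Compute the left side: (1/(2π)) [∫_0^π 9^2 dx + ∫_π^{2π} 8^2 dx] = (1/(2π)) · (81π + 64π) = (81 + 64)/2 = 145/2.
So Σ_{n ∈ Z} |c_n|^2 = 145/2.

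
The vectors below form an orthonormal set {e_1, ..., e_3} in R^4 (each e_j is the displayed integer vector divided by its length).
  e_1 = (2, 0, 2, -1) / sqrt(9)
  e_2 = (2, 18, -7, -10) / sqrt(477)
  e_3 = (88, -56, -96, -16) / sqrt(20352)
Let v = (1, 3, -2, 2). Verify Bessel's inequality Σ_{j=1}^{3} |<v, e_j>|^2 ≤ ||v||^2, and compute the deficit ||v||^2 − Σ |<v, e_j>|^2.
Σ |<v, e_j>|^2 = 22/3; ||v||^2 = 18; deficit = 32/3

Write each e_j = u_j / sqrt(<u_j, u_j>) where u_j is the displayed integer vector. Then <v, e_j> = <v, u_j> / sqrt(<u_j, u_j>), so |<v, e_j>|^2 = <v, u_j>^2 / <u_j, u_j>.
Coefficients: <v, e_1> = -4/sqrt(9), <v, e_2> = 50/sqrt(477), <v, e_3> = 80/sqrt(20352).
Square and sum: Σ |<v, e_j>|^2 = 22/3.
Compute ||v||^2 = v·v = 18.
Deficit = 18 − 22/3 = 32/3 ≥ 0, confirming Bessel's inequality. (The deficit equals ||v − Σ <v,e_j> e_j||^2, the squared distance from v to span{e_j}.)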